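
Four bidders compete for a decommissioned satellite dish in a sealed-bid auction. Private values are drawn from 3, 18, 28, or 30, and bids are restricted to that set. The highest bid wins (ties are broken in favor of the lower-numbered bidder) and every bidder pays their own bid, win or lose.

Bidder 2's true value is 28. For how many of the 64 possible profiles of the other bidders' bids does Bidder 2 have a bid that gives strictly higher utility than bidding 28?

50

Others bid (3, 3, 3): truth gives 0; bid 18 gives 10 > 0. Violating.
Others bid (3, 3, 18): truth gives 0; bid 18 gives 10 > 0. Violating.
Others bid (3, 3, 30): truth gives -28; bid 30 gives -2 > -28. Violating.
Others bid (3, 18, 3): truth gives 0; bid 18 gives 10 > 0. Violating.
Others bid (3, 3, 28): truth gives 0; no alternative beats it.
Others bid (3, 18, 28): truth gives 0; no alternative beats it.
(Checking all 64 profiles: 50 have a profitable deviation, 14 do not.)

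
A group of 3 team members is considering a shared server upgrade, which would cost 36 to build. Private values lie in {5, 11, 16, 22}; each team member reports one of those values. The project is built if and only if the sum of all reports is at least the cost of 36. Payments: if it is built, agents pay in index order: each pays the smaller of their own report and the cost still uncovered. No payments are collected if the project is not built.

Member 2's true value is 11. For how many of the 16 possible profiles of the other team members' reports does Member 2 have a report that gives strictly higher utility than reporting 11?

6

Others report (11, 22): truth gives 0; report 5 gives 6 > 0. Violating.
Others report (16, 16): truth gives 0; report 5 gives 6 > 0. Violating.
Others report (16, 22): truth gives 0; report 5 gives 6 > 0. Violating.
Others report (22, 11): truth gives 0; report 5 gives 6 > 0. Violating.
Others report (5, 5): truth gives 0; no alternative beats it.
Others report (5, 11): truth gives 0; no alternative beats it.
(Checking all 16 profiles: 6 have a profitable deviation, 10 do not.)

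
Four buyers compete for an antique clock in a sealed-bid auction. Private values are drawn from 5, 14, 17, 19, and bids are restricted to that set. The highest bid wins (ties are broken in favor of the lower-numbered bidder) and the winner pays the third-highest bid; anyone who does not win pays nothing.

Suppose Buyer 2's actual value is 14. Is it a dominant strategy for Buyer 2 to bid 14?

No

Consider the case where Buyer 1 bids 5, Buyer 3 bids 5 and Buyer 4 bids 17.
Truthful bid 14: loses, pays 0, utility 0.
Bid 17 instead: wins, pays 5, utility 14 - 5 = 9.
Since 9 > 0, bidding 17 is strictly better here, so truthful bidding is not dominant.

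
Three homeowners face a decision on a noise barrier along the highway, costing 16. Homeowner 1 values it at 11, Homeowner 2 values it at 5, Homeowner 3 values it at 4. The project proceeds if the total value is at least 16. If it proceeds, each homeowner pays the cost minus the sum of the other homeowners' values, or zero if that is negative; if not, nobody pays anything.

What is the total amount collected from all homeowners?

8

Total value 20 ≥ cost 16, so it is built.
Homeowner 1: others sum to 9; max(0, 16 - 9) = 7.
Homeowner 2: others sum to 15; max(0, 16 - 15) = 1.
Homeowner 3: others sum to 16; max(0, 16 - 16) = 0.
Total collected = 7 + 1 + 0 = 8.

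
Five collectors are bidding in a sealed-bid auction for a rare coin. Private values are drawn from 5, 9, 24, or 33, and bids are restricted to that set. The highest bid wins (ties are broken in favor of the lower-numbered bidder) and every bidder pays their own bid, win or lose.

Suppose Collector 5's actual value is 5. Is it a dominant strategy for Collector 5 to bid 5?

No

Consider the case where Collector 1 bids 5, Collector 2 bids 5, Collector 3 bids 5 and Collector 4 bids 5.
Truthful bid 5: loses but pays 5, utility -5.
Bid 9 instead: wins, pays 9, utility 5 - 9 = -4.
Since -4 > -5, bidding 9 is strictly better here, so truthful bidding is not dominant.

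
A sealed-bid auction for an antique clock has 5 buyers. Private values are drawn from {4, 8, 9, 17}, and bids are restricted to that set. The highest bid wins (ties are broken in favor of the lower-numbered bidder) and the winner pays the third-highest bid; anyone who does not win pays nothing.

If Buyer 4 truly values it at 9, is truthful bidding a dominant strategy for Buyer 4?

Consider the case where Buyer 1 bids 4, Buyer 2 bids 4, Buyer 3 bids 4 and Buyer 5 bids 17.
Truthful bid 9: loses, pays 0, utility 0.
Bid 17 instead: wins, pays 4, utility 9 - 4 = 5.
Since 5 > 0, bidding 17 is strictly better here, so truthful bidding is not dominant.

No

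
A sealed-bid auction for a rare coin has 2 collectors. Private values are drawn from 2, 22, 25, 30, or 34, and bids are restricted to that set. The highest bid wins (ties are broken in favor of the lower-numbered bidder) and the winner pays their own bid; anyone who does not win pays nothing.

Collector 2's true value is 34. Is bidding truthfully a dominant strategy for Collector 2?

Consider the case where Collector 1 bids 2.
Truthful bid 34: wins, pays 34, utility 34 - 34 = 0.
Bid 22 instead: wins, pays 22, utility 34 - 22 = 12.
Since 12 > 0, bidding 22 is strictly better here, so truthful bidding is not dominant.

No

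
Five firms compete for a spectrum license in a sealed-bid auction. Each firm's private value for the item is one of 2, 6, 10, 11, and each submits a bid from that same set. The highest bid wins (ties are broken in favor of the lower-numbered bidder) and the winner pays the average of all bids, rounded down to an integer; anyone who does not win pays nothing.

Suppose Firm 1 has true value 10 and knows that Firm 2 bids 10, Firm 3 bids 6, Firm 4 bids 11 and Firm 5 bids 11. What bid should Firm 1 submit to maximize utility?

11

Bid 2: loses, pays 0, utility 0.
Bid 6: loses, pays 0, utility 0.
Bid 10: loses, pays 0, utility 0.
Bid 11: wins, pays 9, utility 10 - 9 = 1.
The best choice is 11 with utility 1.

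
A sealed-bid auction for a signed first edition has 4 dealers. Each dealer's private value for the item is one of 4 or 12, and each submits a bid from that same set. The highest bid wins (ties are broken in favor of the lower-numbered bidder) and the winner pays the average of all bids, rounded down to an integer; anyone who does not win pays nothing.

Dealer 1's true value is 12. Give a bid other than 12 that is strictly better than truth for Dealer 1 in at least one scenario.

Suppose Dealer 2 bids 4, Dealer 3 bids 4 and Dealer 4 bids 4.
Bid 12: wins, pays 6, utility 12 - 6 = 6.
Bid 4: wins, pays 4, utility 12 - 4 = 8.
So bidding 4 beats truth here (8 > 6).

4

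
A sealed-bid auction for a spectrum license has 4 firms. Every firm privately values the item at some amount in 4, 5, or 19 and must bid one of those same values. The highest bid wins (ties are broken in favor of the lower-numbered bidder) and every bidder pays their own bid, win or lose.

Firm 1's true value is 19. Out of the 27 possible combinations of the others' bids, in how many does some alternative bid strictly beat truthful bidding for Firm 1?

Others bid (4, 4, 4): truth gives 0; bid 4 gives 15 > 0. Violating.
Others bid (4, 4, 5): truth gives 0; bid 5 gives 14 > 0. Violating.
Others bid (4, 5, 4): truth gives 0; bid 5 gives 14 > 0. Violating.
Others bid (4, 5, 5): truth gives 0; bid 5 gives 14 > 0. Violating.
Others bid (4, 4, 19): truth gives 0; no alternative beats it.
Others bid (4, 5, 19): truth gives 0; no alternative beats it.
(Checking all 27 profiles: 8 have a profitable deviation, 19 do not.)

8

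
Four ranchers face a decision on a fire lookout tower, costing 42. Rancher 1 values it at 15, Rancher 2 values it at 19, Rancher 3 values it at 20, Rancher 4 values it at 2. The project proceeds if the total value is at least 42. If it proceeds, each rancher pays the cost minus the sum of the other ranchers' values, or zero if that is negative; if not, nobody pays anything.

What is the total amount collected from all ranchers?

12

Total value 56 ≥ cost 42, so it is built.
Rancher 1: others sum to 41; max(0, 42 - 41) = 1.
Rancher 2: others sum to 37; max(0, 42 - 37) = 5.
Rancher 3: others sum to 36; max(0, 42 - 36) = 6.
Rancher 4: others sum to 54; max(0, 42 - 54) = 0.
Total collected = 1 + 5 + 6 + 0 = 12.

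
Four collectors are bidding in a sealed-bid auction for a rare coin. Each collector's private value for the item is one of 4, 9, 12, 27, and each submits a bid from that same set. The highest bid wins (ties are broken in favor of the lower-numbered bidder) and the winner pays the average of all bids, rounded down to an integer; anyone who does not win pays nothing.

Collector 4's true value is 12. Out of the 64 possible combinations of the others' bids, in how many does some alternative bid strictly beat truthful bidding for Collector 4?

4

Others bid (4, 4, 4): truth gives 6; bid 9 gives 7 > 6. Violating.
Others bid (4, 4, 12): truth gives 0; bid 27 gives 1 > 0. Violating.
Others bid (4, 12, 4): truth gives 0; bid 27 gives 1 > 0. Violating.
Others bid (12, 4, 4): truth gives 0; bid 27 gives 1 > 0. Violating.
Others bid (4, 4, 9): truth gives 5; no alternative beats it.
Others bid (4, 4, 27): truth gives 0; no alternative beats it.
(Checking all 64 profiles: 4 have a profitable deviation, 60 do not.)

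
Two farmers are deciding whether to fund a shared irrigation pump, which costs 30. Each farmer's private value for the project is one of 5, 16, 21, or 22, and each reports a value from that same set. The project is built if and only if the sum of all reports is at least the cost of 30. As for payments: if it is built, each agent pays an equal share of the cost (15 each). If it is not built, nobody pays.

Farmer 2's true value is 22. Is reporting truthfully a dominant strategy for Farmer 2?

Check each profile of the others' reports and compare truth against every alternative report.
Others report (16): truth gives 7, best alternative gives 7.
Others report (21): truth gives 7, best alternative gives 7.
Others report (22): truth gives 7, best alternative gives 7.
Others report (5): truth gives 0, best alternative gives 0.
In every case the truthful report is at least as good as any alternative, so it is a dominant strategy.

Yes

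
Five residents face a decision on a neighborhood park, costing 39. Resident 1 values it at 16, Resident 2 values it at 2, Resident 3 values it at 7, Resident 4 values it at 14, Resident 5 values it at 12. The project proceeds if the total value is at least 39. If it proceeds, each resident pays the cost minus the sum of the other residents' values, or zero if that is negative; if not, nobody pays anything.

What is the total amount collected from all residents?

Total value 51 ≥ cost 39, so it is built.
Resident 1: others sum to 35; max(0, 39 - 35) = 4.
Resident 2: others sum to 49; max(0, 39 - 49) = 0.
Resident 3: others sum to 44; max(0, 39 - 44) = 0.
Resident 4: others sum to 37; max(0, 39 - 37) = 2.
Resident 5: others sum to 39; max(0, 39 - 39) = 0.
Total collected = 4 + 0 + 0 + 2 + 0 = 6.

6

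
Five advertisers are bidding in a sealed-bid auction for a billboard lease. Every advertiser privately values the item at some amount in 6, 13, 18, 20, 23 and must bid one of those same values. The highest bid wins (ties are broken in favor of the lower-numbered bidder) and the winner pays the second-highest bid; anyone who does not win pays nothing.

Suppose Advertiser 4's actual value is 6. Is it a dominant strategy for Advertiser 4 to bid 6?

Check each profile of the others' bids and compare truth against every alternative bid.
Others bid (6, 6, 6, 13): truth gives 0, best alternative gives -7.
Others bid (6, 6, 6, 6): truth gives 0, best alternative gives 0.
Others bid (6, 6, 6, 18): truth gives 0, best alternative gives 0.
Others bid (6, 6, 6, 20): truth gives 0, best alternative gives 0.
Others bid (6, 6, 6, 23): truth gives 0, best alternative gives 0.
Others bid (6, 6, 13, 6): truth gives 0, best alternative gives 0.
(Remaining 619 profiles checked similarly; truth is weakly best in each.)
In every case the truthful bid is at least as good as any alternative, so it is a dominant strategy.

Yes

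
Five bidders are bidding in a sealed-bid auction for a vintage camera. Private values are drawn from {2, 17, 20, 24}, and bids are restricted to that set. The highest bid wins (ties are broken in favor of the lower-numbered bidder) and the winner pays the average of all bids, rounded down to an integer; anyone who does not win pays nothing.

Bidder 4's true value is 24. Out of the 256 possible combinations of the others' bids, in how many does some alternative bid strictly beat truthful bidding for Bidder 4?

Others bid (2, 2, 2, 2): truth gives 18; bid 17 gives 19 > 18. Violating.
Others bid (2, 2, 2, 17): truth gives 15; bid 17 gives 16 > 15. Violating.
Others bid (2, 2, 2, 20): truth gives 14; bid 20 gives 15 > 14. Violating.
Others bid (2, 2, 17, 2): truth gives 15; bid 20 gives 16 > 15. Violating.
Others bid (2, 2, 2, 24): truth gives 14; no alternative beats it.
Others bid (2, 2, 17, 24): truth gives 11; no alternative beats it.
(Checking all 256 profiles: 24 have a profitable deviation, 232 do not.)

24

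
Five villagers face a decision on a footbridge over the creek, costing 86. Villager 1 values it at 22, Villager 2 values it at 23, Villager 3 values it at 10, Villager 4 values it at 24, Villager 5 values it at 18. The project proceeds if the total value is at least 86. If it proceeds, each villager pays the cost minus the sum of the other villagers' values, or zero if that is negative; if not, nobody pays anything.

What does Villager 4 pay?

Total value 97 ≥ cost 86, so the project is built.
The other villagers' values sum to 73.
Cost minus that sum is 86 - 73 = 13.

13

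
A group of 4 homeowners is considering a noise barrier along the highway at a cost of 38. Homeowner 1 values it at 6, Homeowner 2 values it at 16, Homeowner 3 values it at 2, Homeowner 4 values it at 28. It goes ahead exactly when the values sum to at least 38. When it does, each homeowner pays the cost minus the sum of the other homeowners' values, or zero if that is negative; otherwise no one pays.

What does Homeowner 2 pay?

2

Total value 52 ≥ cost 38, so the project is built.
The other homeowners' values sum to 36.
Cost minus that sum is 38 - 36 = 2.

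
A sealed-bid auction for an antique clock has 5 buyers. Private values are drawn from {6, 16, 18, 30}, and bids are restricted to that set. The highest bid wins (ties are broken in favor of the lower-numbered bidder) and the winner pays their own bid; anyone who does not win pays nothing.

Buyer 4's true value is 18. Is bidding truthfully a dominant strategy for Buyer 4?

Consider the case where Buyer 1 bids 6, Buyer 2 bids 6, Buyer 3 bids 6 and Buyer 5 bids 6.
Truthful bid 18: wins, pays 18, utility 18 - 18 = 0.
Bid 16 instead: wins, pays 16, utility 18 - 16 = 2.
Since 2 > 0, bidding 16 is strictly better here, so truthful bidding is not dominant.

No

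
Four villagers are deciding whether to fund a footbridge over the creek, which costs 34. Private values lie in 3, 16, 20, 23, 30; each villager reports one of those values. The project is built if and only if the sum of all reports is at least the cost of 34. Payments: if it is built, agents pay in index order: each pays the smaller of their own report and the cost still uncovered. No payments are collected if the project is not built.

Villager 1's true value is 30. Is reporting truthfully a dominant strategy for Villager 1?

Consider the case where Villager 2 reports 3, Villager 3 reports 3 and Villager 4 reports 16.
Truthful report 30: project built, pays 30, utility 30 - 30 = 0.
Report 16 instead: project built, pays 16, utility 30 - 16 = 14.
Since 14 > 0, reporting 16 is strictly better here, so truthful reporting is not dominant.

No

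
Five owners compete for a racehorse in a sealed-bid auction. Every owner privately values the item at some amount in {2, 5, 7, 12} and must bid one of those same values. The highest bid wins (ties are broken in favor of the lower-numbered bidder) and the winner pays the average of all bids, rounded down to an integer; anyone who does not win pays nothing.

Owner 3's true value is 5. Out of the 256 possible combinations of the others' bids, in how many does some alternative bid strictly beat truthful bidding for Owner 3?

Others bid (2, 2, 2, 7): truth gives 0; bid 7 gives 1 > 0. Violating.
Others bid (2, 2, 5, 7): truth gives 0; bid 7 gives 1 > 0. Violating.
Others bid (2, 2, 7, 2): truth gives 0; bid 7 gives 1 > 0. Violating.
Others bid (2, 2, 7, 5): truth gives 0; bid 7 gives 1 > 0. Violating.
Others bid (2, 2, 2, 2): truth gives 3; no alternative beats it.
Others bid (2, 2, 2, 5): truth gives 2; no alternative beats it.
(Checking all 256 profiles: 19 have a profitable deviation, 237 do not.)

19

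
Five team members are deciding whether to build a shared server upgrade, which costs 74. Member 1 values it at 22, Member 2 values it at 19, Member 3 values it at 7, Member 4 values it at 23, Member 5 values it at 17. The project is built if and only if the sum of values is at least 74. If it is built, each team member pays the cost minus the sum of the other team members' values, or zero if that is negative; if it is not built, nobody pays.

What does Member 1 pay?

Total value 88 ≥ cost 74, so the project is built.
The other team members' values sum to 66.
Cost minus that sum is 74 - 66 = 8.

8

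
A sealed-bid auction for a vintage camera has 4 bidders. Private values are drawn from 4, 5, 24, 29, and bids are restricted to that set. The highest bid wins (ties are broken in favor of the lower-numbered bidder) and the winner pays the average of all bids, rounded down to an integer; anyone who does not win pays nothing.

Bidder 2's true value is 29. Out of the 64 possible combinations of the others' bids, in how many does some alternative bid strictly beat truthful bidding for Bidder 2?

Others bid (4, 4, 4): truth gives 19; bid 5 gives 25 > 19. Violating.
Others bid (4, 4, 5): truth gives 19; bid 5 gives 25 > 19. Violating.
Others bid (4, 4, 24): truth gives 14; bid 24 gives 15 > 14. Violating.
Others bid (4, 5, 4): truth gives 19; bid 5 gives 25 > 19. Violating.
Others bid (4, 4, 29): truth gives 13; no alternative beats it.
Others bid (4, 5, 29): truth gives 13; no alternative beats it.
(Checking all 64 profiles: 18 have a profitable deviation, 46 do not.)

18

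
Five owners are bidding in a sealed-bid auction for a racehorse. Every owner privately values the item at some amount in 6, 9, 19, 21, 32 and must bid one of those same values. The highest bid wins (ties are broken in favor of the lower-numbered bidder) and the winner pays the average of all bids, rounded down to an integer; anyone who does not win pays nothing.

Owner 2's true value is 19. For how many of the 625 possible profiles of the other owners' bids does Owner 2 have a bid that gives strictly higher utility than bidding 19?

Others bid (6, 6, 6, 6): truth gives 11; bid 9 gives 13 > 11. Violating.
Others bid (6, 6, 6, 9): truth gives 10; bid 9 gives 12 > 10. Violating.
Others bid (6, 6, 6, 21): truth gives 0; bid 21 gives 7 > 0. Violating.
Others bid (6, 6, 6, 32): truth gives 0; bid 32 gives 3 > 0. Violating.
Others bid (6, 6, 6, 19): truth gives 8; no alternative beats it.
Others bid (6, 6, 9, 19): truth gives 8; no alternative beats it.
(Checking all 625 profiles: 194 have a profitable deviation, 431 do not.)

194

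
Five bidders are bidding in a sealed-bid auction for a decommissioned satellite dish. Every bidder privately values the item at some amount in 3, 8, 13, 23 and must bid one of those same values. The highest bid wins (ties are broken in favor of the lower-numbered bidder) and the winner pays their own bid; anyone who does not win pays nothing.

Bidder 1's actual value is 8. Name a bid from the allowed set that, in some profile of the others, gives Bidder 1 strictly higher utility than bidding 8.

3

Suppose Bidder 2 bids 3, Bidder 3 bids 3, Bidder 4 bids 3 and Bidder 5 bids 3.
Bid 8: wins, pays 8, utility 8 - 8 = 0.
Bid 3: wins, pays 3, utility 8 - 3 = 5.
So bidding 3 beats truth here (5 > 0).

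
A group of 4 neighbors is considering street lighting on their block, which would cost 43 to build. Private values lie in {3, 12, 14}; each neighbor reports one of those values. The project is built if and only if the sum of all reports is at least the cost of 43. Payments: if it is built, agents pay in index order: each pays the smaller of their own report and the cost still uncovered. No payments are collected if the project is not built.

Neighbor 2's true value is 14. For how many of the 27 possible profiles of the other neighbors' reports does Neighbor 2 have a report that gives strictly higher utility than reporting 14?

Others report (3, 14, 14): truth gives 0; report 12 gives 2 > 0. Violating.
Others report (12, 12, 12): truth gives 0; report 12 gives 2 > 0. Violating.
Others report (12, 12, 14): truth gives 0; report 12 gives 2 > 0. Violating.
Others report (12, 14, 12): truth gives 0; report 12 gives 2 > 0. Violating.
Others report (3, 3, 3): truth gives 0; no alternative beats it.
Others report (3, 3, 12): truth gives 0; no alternative beats it.
(Checking all 27 profiles: 11 have a profitable deviation, 16 do not.)

11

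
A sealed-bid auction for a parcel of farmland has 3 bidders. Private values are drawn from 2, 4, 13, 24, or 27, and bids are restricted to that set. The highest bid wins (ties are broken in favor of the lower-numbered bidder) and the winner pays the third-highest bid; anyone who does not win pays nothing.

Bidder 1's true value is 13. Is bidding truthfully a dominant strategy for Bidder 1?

Consider the case where Bidder 2 bids 2 and Bidder 3 bids 24.
Truthful bid 13: loses, pays 0, utility 0.
Bid 24 instead: wins, pays 2, utility 13 - 2 = 11.
Since 11 > 0, bidding 24 is strictly better here, so truthful bidding is not dominant.

No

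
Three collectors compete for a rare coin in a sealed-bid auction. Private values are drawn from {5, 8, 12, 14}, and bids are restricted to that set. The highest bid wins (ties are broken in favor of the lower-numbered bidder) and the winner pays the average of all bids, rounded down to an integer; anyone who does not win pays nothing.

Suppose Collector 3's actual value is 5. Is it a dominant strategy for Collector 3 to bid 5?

Yes

Check each profile of the others' bids and compare truth against every alternative bid.
Others bid (5, 5): truth gives 0, best alternative gives -1.
Others bid (5, 8): truth gives 0, best alternative gives 0.
Others bid (5, 12): truth gives 0, best alternative gives 0.
Others bid (5, 14): truth gives 0, best alternative gives 0.
Others bid (8, 5): truth gives 0, best alternative gives 0.
Others bid (8, 8): truth gives 0, best alternative gives 0.
(Remaining 10 profiles checked similarly; truth is weakly best in each.)
In every case the truthful bid is at least as good as any alternative, so it is a dominant strategy.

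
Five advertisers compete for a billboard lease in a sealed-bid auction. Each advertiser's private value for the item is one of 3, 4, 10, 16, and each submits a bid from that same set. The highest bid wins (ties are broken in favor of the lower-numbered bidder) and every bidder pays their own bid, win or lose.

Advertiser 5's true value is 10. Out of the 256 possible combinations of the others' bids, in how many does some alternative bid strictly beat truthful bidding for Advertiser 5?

Others bid (3, 3, 3, 3): truth gives 0; bid 4 gives 6 > 0. Violating.
Others bid (3, 3, 3, 10): truth gives -10; bid 3 gives -3 > -10. Violating.
Others bid (3, 3, 3, 16): truth gives -10; bid 3 gives -3 > -10. Violating.
Others bid (3, 3, 4, 10): truth gives -10; bid 3 gives -3 > -10. Violating.
Others bid (3, 3, 3, 4): truth gives 0; no alternative beats it.
Others bid (3, 3, 4, 3): truth gives 0; no alternative beats it.
(Checking all 256 profiles: 241 have a profitable deviation, 15 do not.)

241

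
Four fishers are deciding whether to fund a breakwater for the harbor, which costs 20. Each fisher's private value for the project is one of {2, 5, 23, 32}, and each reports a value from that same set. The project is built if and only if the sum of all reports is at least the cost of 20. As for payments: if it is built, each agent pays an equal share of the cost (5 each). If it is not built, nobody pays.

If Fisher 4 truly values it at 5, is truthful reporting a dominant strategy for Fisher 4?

Yes

Check each profile of the others' reports and compare truth against every alternative report.
Others report (2, 2, 2): truth gives 0, best alternative gives 0.
Others report (2, 2, 5): truth gives 0, best alternative gives 0.
Others report (2, 2, 23): truth gives 0, best alternative gives 0.
Others report (2, 2, 32): truth gives 0, best alternative gives 0.
Others report (2, 5, 2): truth gives 0, best alternative gives 0.
Others report (2, 5, 5): truth gives 0, best alternative gives 0.
(Remaining 58 profiles checked similarly; truth is weakly best in each.)
In every case the truthful report is at least as good as any alternative, so it is a dominant strategy.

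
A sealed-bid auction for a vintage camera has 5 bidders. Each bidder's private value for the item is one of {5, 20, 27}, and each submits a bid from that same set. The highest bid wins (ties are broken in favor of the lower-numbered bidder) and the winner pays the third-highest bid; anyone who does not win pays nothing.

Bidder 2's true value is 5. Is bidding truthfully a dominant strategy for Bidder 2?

Check each profile of the others' bids and compare truth against every alternative bid.
Others bid (5, 5, 20, 20): truth gives 0, best alternative gives -15.
Others bid (5, 20, 5, 20): truth gives 0, best alternative gives -15.
Others bid (5, 20, 20, 5): truth gives 0, best alternative gives -15.
Others bid (5, 20, 20, 20): truth gives 0, best alternative gives -15.
Others bid (5, 5, 5, 5): truth gives 0, best alternative gives 0.
Others bid (5, 5, 5, 20): truth gives 0, best alternative gives 0.
(Remaining 75 profiles checked similarly; truth is weakly best in each.)
In every case the truthful bid is at least as good as any alternative, so it is a dominant strategy.

Yes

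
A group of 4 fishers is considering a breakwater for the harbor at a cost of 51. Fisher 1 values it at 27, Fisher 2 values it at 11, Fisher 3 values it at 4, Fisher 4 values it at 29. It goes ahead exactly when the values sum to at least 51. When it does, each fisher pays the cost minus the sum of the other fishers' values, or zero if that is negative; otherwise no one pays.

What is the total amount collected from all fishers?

16

Total value 71 ≥ cost 51, so it is built.
Fisher 1: others sum to 44; max(0, 51 - 44) = 7.
Fisher 2: others sum to 60; max(0, 51 - 60) = 0.
Fisher 3: others sum to 67; max(0, 51 - 67) = 0.
Fisher 4: others sum to 42; max(0, 51 - 42) = 9.
Total collected = 7 + 0 + 0 + 9 = 16.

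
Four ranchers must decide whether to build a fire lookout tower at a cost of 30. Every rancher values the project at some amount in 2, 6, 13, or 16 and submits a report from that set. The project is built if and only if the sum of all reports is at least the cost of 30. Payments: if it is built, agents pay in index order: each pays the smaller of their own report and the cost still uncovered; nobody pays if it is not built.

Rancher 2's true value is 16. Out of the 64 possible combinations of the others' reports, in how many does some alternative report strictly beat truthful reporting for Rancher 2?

Others report (2, 2, 13): truth gives 0; report 13 gives 3 > 0. Violating.
Others report (2, 2, 16): truth gives 0; report 13 gives 3 > 0. Violating.
Others report (2, 6, 13): truth gives 0; report 13 gives 3 > 0. Violating.
Others report (2, 6, 16): truth gives 0; report 6 gives 10 > 0. Violating.
Others report (2, 2, 2): truth gives 0; no alternative beats it.
Others report (2, 2, 6): truth gives 0; no alternative beats it.
(Checking all 64 profiles: 57 have a profitable deviation, 7 do not.)

57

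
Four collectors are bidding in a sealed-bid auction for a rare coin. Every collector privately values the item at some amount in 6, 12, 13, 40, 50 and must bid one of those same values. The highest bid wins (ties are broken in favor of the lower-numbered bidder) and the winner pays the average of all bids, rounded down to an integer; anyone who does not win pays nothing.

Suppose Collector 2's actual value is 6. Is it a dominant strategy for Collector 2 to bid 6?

Check each profile of the others' bids and compare truth against every alternative bid.
Others bid (6, 12, 12): truth gives 0, best alternative gives -4.
Others bid (6, 6, 12): truth gives 0, best alternative gives -3.
Others bid (6, 12, 6): truth gives 0, best alternative gives -3.
Others bid (6, 6, 6): truth gives 0, best alternative gives -1.
Others bid (6, 6, 13): truth gives 0, best alternative gives 0.
Others bid (6, 6, 40): truth gives 0, best alternative gives 0.
(Remaining 119 profiles checked similarly; truth is weakly best in each.)
In every case the truthful bid is at least as good as any alternative, so it is a dominant strategy.

Yes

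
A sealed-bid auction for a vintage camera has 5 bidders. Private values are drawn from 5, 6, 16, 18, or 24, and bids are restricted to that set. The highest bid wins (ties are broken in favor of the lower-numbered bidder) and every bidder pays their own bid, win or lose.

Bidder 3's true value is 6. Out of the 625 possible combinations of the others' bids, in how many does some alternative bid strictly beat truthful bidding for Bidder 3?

621

Others bid (5, 5, 5, 16): truth gives -6; bid 5 gives -5 > -6. Violating.
Others bid (5, 5, 5, 18): truth gives -6; bid 5 gives -5 > -6. Violating.
Others bid (5, 5, 5, 24): truth gives -6; bid 5 gives -5 > -6. Violating.
Others bid (5, 5, 6, 16): truth gives -6; bid 5 gives -5 > -6. Violating.
Others bid (5, 5, 5, 5): truth gives 0; no alternative beats it.
Others bid (5, 5, 5, 6): truth gives 0; no alternative beats it.
(Checking all 625 profiles: 621 have a profitable deviation, 4 do not.)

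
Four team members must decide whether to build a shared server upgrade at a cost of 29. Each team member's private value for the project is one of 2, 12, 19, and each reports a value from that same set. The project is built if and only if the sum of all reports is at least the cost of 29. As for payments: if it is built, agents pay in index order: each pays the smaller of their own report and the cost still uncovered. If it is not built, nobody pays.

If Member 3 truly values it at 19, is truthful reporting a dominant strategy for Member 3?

No

Consider the case where Member 1 reports 2, Member 2 reports 2 and Member 4 reports 19.
Truthful report 19: project built, pays 19, utility 19 - 19 = 0.
Report 12 instead: project built, pays 12, utility 19 - 12 = 7.
Since 7 > 0, reporting 12 is strictly better here, so truthful reporting is not dominant.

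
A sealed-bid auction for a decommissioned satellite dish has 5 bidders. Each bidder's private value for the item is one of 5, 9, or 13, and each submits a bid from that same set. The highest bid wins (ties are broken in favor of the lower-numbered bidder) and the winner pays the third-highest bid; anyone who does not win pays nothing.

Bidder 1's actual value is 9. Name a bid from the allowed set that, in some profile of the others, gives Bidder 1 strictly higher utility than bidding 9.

Suppose Bidder 2 bids 5, Bidder 3 bids 5, Bidder 4 bids 5 and Bidder 5 bids 13.
Bid 9: loses, pays 0, utility 0.
Bid 13: wins, pays 5, utility 9 - 5 = 4.
So bidding 13 beats truth here (4 > 0).

13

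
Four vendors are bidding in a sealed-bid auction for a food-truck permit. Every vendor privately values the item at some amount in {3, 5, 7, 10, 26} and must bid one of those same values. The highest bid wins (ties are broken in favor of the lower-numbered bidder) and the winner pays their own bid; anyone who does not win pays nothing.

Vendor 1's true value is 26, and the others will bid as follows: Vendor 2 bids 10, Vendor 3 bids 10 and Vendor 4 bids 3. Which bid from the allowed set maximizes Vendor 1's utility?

10

Bid 3: loses, pays 0, utility 0.
Bid 5: loses, pays 0, utility 0.
Bid 7: loses, pays 0, utility 0.
Bid 10: wins, pays 10, utility 26 - 10 = 16.
Bid 26: wins, pays 26, utility 26 - 26 = 0.
The best choice is 10 with utility 16.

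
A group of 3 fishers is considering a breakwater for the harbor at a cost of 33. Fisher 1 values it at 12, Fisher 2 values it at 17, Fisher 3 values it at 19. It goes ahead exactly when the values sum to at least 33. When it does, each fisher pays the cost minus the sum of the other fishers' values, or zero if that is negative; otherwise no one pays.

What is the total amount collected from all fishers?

6

Total value 48 ≥ cost 33, so it is built.
Fisher 1: others sum to 36; max(0, 33 - 36) = 0.
Fisher 2: others sum to 31; max(0, 33 - 31) = 2.
Fisher 3: others sum to 29; max(0, 33 - 29) = 4.
Total collected = 0 + 2 + 4 = 6.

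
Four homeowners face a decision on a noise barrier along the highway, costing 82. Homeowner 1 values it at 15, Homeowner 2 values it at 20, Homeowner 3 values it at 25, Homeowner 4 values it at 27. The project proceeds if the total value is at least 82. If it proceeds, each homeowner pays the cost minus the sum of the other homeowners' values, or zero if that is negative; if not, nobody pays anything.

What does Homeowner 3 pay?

20

Total value 87 ≥ cost 82, so the project is built.
The other homeowners' values sum to 62.
Cost minus that sum is 82 - 62 = 20.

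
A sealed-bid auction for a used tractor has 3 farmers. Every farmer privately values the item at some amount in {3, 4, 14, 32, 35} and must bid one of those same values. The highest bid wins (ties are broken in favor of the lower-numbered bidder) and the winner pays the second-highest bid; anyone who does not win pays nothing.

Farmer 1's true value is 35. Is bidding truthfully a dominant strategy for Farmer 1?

Yes

Check each profile of the others' bids and compare truth against every alternative bid.
Others bid (3, 3): truth gives 32, best alternative gives 32.
Others bid (3, 4): truth gives 31, best alternative gives 31.
Others bid (4, 3): truth gives 31, best alternative gives 31.
Others bid (4, 4): truth gives 31, best alternative gives 31.
Others bid (3, 14): truth gives 21, best alternative gives 21.
Others bid (4, 14): truth gives 21, best alternative gives 21.
(Remaining 19 profiles checked similarly; truth is weakly best in each.)
In every case the truthful bid is at least as good as any alternative, so it is a dominant strategy.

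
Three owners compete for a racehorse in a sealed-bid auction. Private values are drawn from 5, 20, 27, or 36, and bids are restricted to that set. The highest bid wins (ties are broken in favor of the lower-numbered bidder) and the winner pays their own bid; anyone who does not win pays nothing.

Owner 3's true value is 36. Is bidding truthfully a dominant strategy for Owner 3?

No

Consider the case where Owner 1 bids 5 and Owner 2 bids 5.
Truthful bid 36: wins, pays 36, utility 36 - 36 = 0.
Bid 20 instead: wins, pays 20, utility 36 - 20 = 16.
Since 16 > 0, bidding 20 is strictly better here, so truthful bidding is not dominant.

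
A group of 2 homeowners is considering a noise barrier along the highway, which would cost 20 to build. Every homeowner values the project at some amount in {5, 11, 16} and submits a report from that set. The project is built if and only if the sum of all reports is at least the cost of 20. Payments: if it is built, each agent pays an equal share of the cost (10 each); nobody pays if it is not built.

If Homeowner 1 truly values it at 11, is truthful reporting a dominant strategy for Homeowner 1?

No

Consider the case where Homeowner 2 reports 5.
Truthful report 11: project not built, utility 0.
Report 16 instead: project built, pays 10, utility 11 - 10 = 1.
Since 1 > 0, reporting 16 is strictly better here, so truthful reporting is not dominant.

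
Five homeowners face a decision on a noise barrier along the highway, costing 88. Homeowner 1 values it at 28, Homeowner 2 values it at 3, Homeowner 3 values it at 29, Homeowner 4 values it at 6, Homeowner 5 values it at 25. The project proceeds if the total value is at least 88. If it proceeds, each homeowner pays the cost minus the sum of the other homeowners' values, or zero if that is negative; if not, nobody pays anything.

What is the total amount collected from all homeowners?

76

Total value 91 ≥ cost 88, so it is built.
Homeowner 1: others sum to 63; max(0, 88 - 63) = 25.
Homeowner 2: others sum to 88; max(0, 88 - 88) = 0.
Homeowner 3: others sum to 62; max(0, 88 - 62) = 26.
Homeowner 4: others sum to 85; max(0, 88 - 85) = 3.
Homeowner 5: others sum to 66; max(0, 88 - 66) = 22.
Total collected = 25 + 0 + 26 + 3 + 22 = 76.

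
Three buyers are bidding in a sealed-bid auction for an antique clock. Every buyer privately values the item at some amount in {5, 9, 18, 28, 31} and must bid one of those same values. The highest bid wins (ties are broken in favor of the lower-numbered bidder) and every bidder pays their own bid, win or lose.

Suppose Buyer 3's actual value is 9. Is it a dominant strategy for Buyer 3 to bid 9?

Consider the case where Buyer 1 bids 5 and Buyer 2 bids 9.
Truthful bid 9: loses but pays 9, utility -9.
Bid 5 instead: loses but pays 5, utility -5.
Since -5 > -9, bidding 5 is strictly better here, so truthful bidding is not dominant.

No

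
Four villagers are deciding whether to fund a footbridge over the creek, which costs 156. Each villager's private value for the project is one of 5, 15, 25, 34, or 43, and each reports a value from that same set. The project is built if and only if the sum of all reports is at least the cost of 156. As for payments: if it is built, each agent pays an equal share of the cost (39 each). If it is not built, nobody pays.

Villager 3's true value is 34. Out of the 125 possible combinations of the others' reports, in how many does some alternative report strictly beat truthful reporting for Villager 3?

Others report (43, 43, 43): truth gives -5; report 5 gives 0 > -5. Violating.
Others report (5, 5, 5): truth gives 0; no alternative beats it.
Others report (5, 5, 15): truth gives 0; no alternative beats it.
(Checking all 125 profiles: 1 has a profitable deviation, 124 do not.)

1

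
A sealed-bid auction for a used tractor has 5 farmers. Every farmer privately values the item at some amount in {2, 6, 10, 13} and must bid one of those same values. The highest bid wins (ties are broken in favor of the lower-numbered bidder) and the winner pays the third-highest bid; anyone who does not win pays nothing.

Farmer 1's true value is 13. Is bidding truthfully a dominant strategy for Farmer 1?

Yes

Check each profile of the others' bids and compare truth against every alternative bid.
Others bid (2, 2, 2, 13): truth gives 11, best alternative gives 0.
Others bid (2, 2, 13, 2): truth gives 11, best alternative gives 0.
Others bid (2, 13, 2, 2): truth gives 11, best alternative gives 0.
Others bid (13, 2, 2, 2): truth gives 11, best alternative gives 0.
Others bid (2, 2, 6, 13): truth gives 7, best alternative gives 0.
Others bid (2, 2, 13, 6): truth gives 7, best alternative gives 0.
(Remaining 250 profiles checked similarly; truth is weakly best in each.)
In every case the truthful bid is at least as good as any alternative, so it is a dominant strategy.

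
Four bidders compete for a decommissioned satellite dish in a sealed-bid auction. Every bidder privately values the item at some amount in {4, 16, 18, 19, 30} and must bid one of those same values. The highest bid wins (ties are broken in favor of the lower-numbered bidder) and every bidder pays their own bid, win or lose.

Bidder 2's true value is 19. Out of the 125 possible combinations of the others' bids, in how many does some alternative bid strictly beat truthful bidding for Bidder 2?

95

Others bid (4, 4, 4): truth gives 0; bid 16 gives 3 > 0. Violating.
Others bid (4, 4, 16): truth gives 0; bid 16 gives 3 > 0. Violating.
Others bid (4, 4, 18): truth gives 0; bid 18 gives 1 > 0. Violating.
Others bid (4, 4, 30): truth gives -19; bid 4 gives -4 > -19. Violating.
Others bid (4, 4, 19): truth gives 0; no alternative beats it.
Others bid (4, 16, 19): truth gives 0; no alternative beats it.
(Checking all 125 profiles: 95 have a profitable deviation, 30 do not.)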